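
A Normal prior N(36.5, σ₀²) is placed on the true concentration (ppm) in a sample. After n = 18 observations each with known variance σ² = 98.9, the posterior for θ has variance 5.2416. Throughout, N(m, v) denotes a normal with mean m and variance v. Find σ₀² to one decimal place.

σ₀² = 113.9

For the Normal–Normal model with known σ², precisions add: τ_n = τ₀ + n/σ².
So 1/σ₀² = 1/5.2416 − 18/98.9 = 0.190781 − 0.182002 = 0.008779.
Hence σ₀² = 1/0.008779 ≈ 113.9.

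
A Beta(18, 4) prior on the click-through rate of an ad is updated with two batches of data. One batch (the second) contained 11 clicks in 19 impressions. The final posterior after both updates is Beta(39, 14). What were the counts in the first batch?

10 clicks and 2 non-clicks

Sequential conjugate updates are equivalent to a single update on the pooled data, so total successes = posterior α − prior α and total failures = posterior β − prior β.
Total across both batches: 39−18=21 clicks, 14−4=10 non-clicks.
Subtract the second batch: 21−11=10 clicks and 10−8=2 non-clicks.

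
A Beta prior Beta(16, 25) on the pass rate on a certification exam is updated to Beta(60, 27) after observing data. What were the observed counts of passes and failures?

44 passes and 2 failures

Under Beta–binomial conjugacy the posterior parameters are (a+s, b+f).
Match parameters: s=60−16=44, f=27−25=2.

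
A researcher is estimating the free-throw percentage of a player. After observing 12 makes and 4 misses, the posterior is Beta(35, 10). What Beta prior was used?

Beta(23, 6)

A Beta(α, β) prior with s successes and f failures in binomial data gives a Beta(α+s, β+f) posterior.
So α = 35 − 12 = 23 and β = 10 − 4 = 6.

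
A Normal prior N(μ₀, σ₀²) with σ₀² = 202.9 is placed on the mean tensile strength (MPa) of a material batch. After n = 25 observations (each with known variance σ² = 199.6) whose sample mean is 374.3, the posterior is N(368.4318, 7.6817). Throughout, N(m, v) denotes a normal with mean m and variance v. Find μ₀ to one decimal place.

μ₀ = 219.3

The posterior mean is a precision-weighted average: μ_n = (τ₀μ₀ + τ_data·x̄)/(τ₀+τ_data), with τ₀=1/σ₀² and τ_data=n/σ².
Here τ₀ = 1/202.9 = 0.004929 and τ_data = 25/199.6 = 0.125251, so τ_n = 0.130180.
Rearranging for μ₀: μ₀ = (μ_n·τ_n − τ_data·x̄)/τ₀ = (368.4318·0.130180 − 0.125251·374.3) / 0.004929 = 1.081002/0.004929 ≈ 219.3.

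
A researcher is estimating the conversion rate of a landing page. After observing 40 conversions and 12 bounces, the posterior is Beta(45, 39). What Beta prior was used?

Beta is conjugate to the binomial likelihood: posterior = Beta(a+s, b+f).
So a = 45 − 40 = 5 and b = 39 − 12 = 27.

Beta(5, 27)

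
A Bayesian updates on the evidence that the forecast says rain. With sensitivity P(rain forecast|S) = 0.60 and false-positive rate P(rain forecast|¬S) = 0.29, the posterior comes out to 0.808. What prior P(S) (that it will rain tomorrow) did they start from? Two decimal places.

Bayes' rule in odds form gives O(S|E) = O(S)·[P(E|S)/P(E|¬S)], hence O(S) = O(S|E)/LR.
Posterior odds = 0.808/(1−0.808) = 4.2083. LR = 0.60/0.29 = 2.0690.
Prior odds = 4.2083/2.0690 = 2.0340, so P(S) = 2.0340/(1+2.0340) ≈ 0.67.

P(S) = 0.67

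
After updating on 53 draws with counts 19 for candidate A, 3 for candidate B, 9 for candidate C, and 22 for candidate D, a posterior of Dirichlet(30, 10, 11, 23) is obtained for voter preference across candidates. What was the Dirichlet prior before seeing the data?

For a Dirichlet(α) prior with multinomial counts c, the posterior is Dirichlet(α + c) componentwise.
Subtract each count from the matching posterior parameter: 30−19=11, 10−3=7, 11−9=2, 23−22=1.

Dirichlet(11, 7, 2, 1)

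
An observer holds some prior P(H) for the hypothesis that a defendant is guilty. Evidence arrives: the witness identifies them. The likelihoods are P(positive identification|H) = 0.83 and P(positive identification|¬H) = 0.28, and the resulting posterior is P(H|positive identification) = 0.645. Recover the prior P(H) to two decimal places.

Bayes' rule in odds form gives O(H|E) = O(H)·[P(E|H)/P(E|¬H)], hence O(H) = O(H|E)/LR.
Posterior odds = 0.645/(1−0.645) = 1.8169. LR = 0.83/0.28 = 2.9643.
Prior odds = 1.8169/2.9643 = 0.6129, so P(H) = 0.6129/(1+0.6129) ≈ 0.38.

P(H) = 0.38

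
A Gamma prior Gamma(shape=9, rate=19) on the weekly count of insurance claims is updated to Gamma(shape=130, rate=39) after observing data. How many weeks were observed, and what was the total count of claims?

Gamma–Poisson conjugacy: posterior shape = α + Σxᵢ, posterior rate = β + n.
Matching: Σxᵢ = 130 − 9 = 121 and n = 39 − 19 = 20.

n = 20 weeks with total 121 claims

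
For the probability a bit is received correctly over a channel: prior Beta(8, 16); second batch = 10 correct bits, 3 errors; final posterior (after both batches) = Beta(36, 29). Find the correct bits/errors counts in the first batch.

18 correct bits and 10 errors

Because Beta–binomial updating is additive in the counts, the combined data contributed (α_post−α_prior, β_post−β_prior) successes and failures.
Total across both batches: 36−8=28 correct bits, 29−16=13 errors.
Subtract the second batch: 28−10=18 correct bits and 13−3=10 errors.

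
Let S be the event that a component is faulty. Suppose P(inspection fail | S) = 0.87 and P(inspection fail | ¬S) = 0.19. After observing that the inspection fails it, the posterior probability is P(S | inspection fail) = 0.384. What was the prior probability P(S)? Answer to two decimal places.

Bayes' rule in odds form gives O(S|E) = O(S)·[P(E|S)/P(E|¬S)], hence O(S) = O(S|E)/LR.
Posterior odds = 0.384/(1−0.384) = 0.6234. LR = 0.87/0.19 = 4.5789.
Prior odds = 0.6234/4.5789 = 0.1361, so P(S) = 0.1361/(1+0.1361) ≈ 0.12.

P(S) = 0.12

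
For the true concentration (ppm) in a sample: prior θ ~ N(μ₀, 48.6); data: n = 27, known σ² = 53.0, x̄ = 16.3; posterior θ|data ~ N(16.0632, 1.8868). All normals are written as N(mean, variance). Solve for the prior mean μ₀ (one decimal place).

μ₀ = 10.2

The posterior mean is a precision-weighted average: μ_n = (τ₀μ₀ + τ_data·x̄)/(τ₀+τ_data), with τ₀=1/σ₀² and τ_data=n/σ².
Here τ₀ = 1/48.6 = 0.020576 and τ_data = 27/53.0 = 0.509434, so τ_n = 0.530010.
Rearranging for μ₀: μ₀ = (μ_n·τ_n − τ_data·x̄)/τ₀ = (16.0632·0.530010 − 0.509434·16.3) / 0.020576 = 0.209882/0.020576 ≈ 10.2.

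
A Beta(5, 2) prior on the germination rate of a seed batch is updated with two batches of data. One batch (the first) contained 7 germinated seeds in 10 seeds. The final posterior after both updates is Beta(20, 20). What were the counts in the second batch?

Sequential conjugate updates are equivalent to a single update on the pooled data, so total successes = posterior α − prior α and total failures = posterior β − prior β.
Total across both batches: 20−5=15 germinated seeds, 20−2=18 non-germinating seeds.
Subtract the first batch: 15−7=8 germinated seeds and 18−3=15 non-germinating seeds.

8 germinated seeds and 15 non-germinating seeds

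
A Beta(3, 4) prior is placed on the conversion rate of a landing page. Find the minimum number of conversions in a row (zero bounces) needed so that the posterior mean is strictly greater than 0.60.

After k conversions and 0 bounces the posterior is Beta(3+k, 4), with mean (3+k)/(3+4+k).
Set (3+k)/(7+k) > 0.60 and solve: k > (0.60·7 − 3)/(1 − 0.60) = 3.000.
The smallest integer exceeding 3.000 is 4.

k = 4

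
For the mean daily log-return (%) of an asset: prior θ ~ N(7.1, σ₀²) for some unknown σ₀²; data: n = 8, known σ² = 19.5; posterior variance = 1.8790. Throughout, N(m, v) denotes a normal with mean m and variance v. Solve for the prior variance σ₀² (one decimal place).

For the Normal–Normal model with known σ², precisions add: τ_n = τ₀ + n/σ².
So 1/σ₀² = 1/1.8790 − 8/19.5 = 0.532198 − 0.410256 = 0.121942.
Hence σ₀² = 1/0.121942 ≈ 8.2.

σ₀² = 8.2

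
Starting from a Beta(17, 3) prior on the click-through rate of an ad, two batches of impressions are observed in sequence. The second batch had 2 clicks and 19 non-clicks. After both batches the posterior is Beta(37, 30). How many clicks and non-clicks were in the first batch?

Because Beta–binomial updating is additive in the counts, the combined data contributed (α_post−α_prior, β_post−β_prior) successes and failures.
Total across both batches: 37−17=20 clicks, 30−3=27 non-clicks.
Subtract the second batch: 20−2=18 clicks and 27−19=8 non-clicks.

18 clicks and 8 non-clicks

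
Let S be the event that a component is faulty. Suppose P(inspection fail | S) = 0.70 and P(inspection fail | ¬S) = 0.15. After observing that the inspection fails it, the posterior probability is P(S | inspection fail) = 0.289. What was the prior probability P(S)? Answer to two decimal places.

Bayes' rule in odds form gives O(S|E) = O(S)·[P(E|S)/P(E|¬S)], hence O(S) = O(S|E)/LR.
Posterior odds = 0.289/(1−0.289) = 0.4065. LR = 0.70/0.15 = 4.6667.
Prior odds = 0.4065/4.6667 = 0.0871, so P(S) = 0.0871/(1+0.0871) ≈ 0.08.

P(S) = 0.08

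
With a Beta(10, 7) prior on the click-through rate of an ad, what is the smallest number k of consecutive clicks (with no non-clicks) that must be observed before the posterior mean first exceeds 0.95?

After k clicks and 0 non-clicks the posterior is Beta(10+k, 7), with mean (10+k)/(10+7+k).
Set (10+k)/(17+k) > 0.95 and solve: k > (0.95·17 − 10)/(1 − 0.95) = 123.000.
The smallest integer exceeding 123.000 is 124, and checking k=124: (134)/(141) = 0.9504 > 0.95.

k = 124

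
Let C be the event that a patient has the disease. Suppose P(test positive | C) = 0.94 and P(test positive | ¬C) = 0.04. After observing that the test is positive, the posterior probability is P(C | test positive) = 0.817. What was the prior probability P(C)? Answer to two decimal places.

In odds form, posterior odds = prior odds × likelihood ratio, so prior odds = posterior odds ÷ LR.
Posterior odds = 0.817/(1−0.817) = 4.4645. LR = 0.94/0.04 = 23.5000.
Prior odds = 4.4645/23.5000 = 0.1900, so P(C) = 0.1900/(1+0.1900) ≈ 0.16.

P(C) = 0.16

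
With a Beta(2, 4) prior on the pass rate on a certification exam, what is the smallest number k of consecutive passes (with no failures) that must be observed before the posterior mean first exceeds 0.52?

After k passes and 0 failures the posterior is Beta(2+k, 4), with mean (2+k)/(2+4+k).
Set (2+k)/(6+k) > 0.52 and solve: k > (0.52·6 − 2)/(1 − 0.52) = 2.333.
The smallest integer exceeding 2.333 is 3, and checking k=3: (5)/(9) = 0.5556 > 0.52.

k = 3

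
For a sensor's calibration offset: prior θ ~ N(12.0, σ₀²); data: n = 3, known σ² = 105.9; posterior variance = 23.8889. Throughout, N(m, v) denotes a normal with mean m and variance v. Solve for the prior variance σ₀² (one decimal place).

σ₀² = 73.9

Posterior precision equals prior precision plus data precision: 1/σ_n² = 1/σ₀² + n/σ².
So 1/σ₀² = 1/23.8889 − 3/105.9 = 0.041860 − 0.028329 = 0.013531.
Hence σ₀² = 1/0.013531 ≈ 73.9.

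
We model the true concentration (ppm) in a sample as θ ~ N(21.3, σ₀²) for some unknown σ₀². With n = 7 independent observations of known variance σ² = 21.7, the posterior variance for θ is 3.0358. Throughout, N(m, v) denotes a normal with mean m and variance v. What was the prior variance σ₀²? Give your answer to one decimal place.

σ₀² = 146.6

Posterior precision equals prior precision plus data precision: 1/σ_n² = 1/σ₀² + n/σ².
So 1/σ₀² = 1/3.0358 − 7/21.7 = 0.329402 − 0.322581 = 0.006821.
Hence σ₀² = 1/0.006821 ≈ 146.6.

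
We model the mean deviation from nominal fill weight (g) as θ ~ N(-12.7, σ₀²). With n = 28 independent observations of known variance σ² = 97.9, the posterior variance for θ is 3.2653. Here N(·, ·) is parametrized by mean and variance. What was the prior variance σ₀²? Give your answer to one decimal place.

Posterior precision equals prior precision plus data precision: 1/σ_n² = 1/σ₀² + n/σ².
So 1/σ₀² = 1/3.2653 − 28/97.9 = 0.306251 − 0.286006 = 0.020245.
Hence σ₀² = 1/0.020245 ≈ 49.4.

σ₀² = 49.4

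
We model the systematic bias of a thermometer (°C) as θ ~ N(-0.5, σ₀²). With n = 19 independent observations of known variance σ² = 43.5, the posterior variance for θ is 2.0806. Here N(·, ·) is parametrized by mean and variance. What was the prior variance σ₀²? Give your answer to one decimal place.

σ₀² = 22.8

For the Normal–Normal model with known σ², precisions add: τ_n = τ₀ + n/σ².
So 1/σ₀² = 1/2.0806 − 19/43.5 = 0.480631 − 0.436782 = 0.043849.
Hence σ₀² = 1/0.043849 ≈ 22.8.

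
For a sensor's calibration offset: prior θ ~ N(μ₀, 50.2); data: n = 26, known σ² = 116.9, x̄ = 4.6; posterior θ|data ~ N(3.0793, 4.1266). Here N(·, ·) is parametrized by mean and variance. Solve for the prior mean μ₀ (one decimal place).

With known observation variance, the Normal–Normal posterior has precision τ_n = τ₀ + n/σ² and mean μ_n = (τ₀μ₀ + (n/σ²)x̄)/τ_n.
Here τ₀ = 1/50.2 = 0.019920 and τ_data = 26/116.9 = 0.222412, so τ_n = 0.242332.
Rearranging for μ₀: μ₀ = (μ_n·τ_n − τ_data·x̄)/τ₀ = (3.0793·0.242332 − 0.222412·4.6) / 0.019920 = -0.276882/0.019920 ≈ -13.9.

μ₀ = -13.9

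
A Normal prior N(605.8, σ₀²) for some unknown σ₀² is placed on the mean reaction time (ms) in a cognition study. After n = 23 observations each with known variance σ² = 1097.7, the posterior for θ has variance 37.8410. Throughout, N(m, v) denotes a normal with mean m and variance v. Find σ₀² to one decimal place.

σ₀² = 182.7

Posterior precision equals prior precision plus data precision: 1/σ_n² = 1/σ₀² + n/σ².
So 1/σ₀² = 1/37.8410 − 23/1097.7 = 0.026426 − 0.020953 = 0.005473.
Hence σ₀² = 1/0.005473 ≈ 182.7.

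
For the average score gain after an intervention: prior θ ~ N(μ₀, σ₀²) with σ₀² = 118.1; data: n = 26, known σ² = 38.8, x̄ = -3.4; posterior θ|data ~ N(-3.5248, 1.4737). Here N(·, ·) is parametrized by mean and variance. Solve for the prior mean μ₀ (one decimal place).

The posterior mean is a precision-weighted average: μ_n = (τ₀μ₀ + τ_data·x̄)/(τ₀+τ_data), with τ₀=1/σ₀² and τ_data=n/σ².
Here τ₀ = 1/118.1 = 0.008467 and τ_data = 26/38.8 = 0.670103, so τ_n = 0.678570.
Rearranging for μ₀: μ₀ = (μ_n·τ_n − τ_data·x̄)/τ₀ = (-3.5248·0.678570 − 0.670103·-3.4) / 0.008467 = -0.113473/0.008467 ≈ -13.4.

μ₀ = -13.4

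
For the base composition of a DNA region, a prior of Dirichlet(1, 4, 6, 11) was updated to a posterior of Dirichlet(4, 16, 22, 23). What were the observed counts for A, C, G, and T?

counts (3, 12, 16, 12)

For a Dirichlet(α) prior with multinomial counts c, the posterior is Dirichlet(α + c) componentwise.
Counts are posterior − prior componentwise: 4−1=3, 16−4=12, 22−6=16, 23−11=12.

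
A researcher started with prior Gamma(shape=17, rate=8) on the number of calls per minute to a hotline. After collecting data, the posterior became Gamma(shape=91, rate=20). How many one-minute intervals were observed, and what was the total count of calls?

A Gamma(α, β) prior (rate parametrization) on a Poisson rate with n observations summing to S gives posterior Gamma(α+S, β+n).
Matching: Σxᵢ = 91 − 17 = 74 and n = 20 − 8 = 12.

n = 12 one-minute intervals with total 74 calls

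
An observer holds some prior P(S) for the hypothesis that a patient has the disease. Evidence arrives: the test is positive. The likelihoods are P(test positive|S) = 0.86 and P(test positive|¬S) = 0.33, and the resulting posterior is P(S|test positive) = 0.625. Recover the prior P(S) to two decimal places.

In odds form, posterior odds = prior odds × likelihood ratio, so prior odds = posterior odds ÷ LR.
Posterior odds = 0.625/(1−0.625) = 1.6667. LR = 0.86/0.33 = 2.6061.
Prior odds = 1.6667/2.6061 = 0.6395, so P(S) = 0.6395/(1+0.6395) ≈ 0.39.

P(S) = 0.39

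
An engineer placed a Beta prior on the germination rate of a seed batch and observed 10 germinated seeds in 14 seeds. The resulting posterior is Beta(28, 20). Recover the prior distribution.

Beta(18, 16)

Beta is conjugate to the binomial likelihood: posterior = Beta(α+s, β+f).
Subtract the data counts: 28−10=18, 20−4=16.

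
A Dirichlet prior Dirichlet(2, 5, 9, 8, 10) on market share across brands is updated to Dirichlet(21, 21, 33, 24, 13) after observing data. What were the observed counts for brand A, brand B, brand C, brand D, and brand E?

counts (19, 16, 24, 16, 3)

For a Dirichlet(α) prior with multinomial counts c, the posterior is Dirichlet(α + c) componentwise.
Counts are posterior − prior componentwise: 21−2=19, 21−5=16, 33−9=24, 24−8=16, 13−10=3.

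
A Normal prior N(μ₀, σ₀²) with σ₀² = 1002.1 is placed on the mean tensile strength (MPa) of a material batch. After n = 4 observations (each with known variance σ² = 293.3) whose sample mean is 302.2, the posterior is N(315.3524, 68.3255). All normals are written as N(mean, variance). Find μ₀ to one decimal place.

With known observation variance, the Normal–Normal posterior has precision τ_n = τ₀ + n/σ² and mean μ_n = (τ₀μ₀ + (n/σ²)x̄)/τ_n.
Here τ₀ = 1/1002.1 = 0.000998 and τ_data = 4/293.3 = 0.013638, so τ_n = 0.014636.
Rearranging for μ₀: μ₀ = (μ_n·τ_n − τ_data·x̄)/τ₀ = (315.3524·0.014636 − 0.013638·302.2) / 0.000998 = 0.494094/0.000998 ≈ 495.1.

μ₀ = 495.1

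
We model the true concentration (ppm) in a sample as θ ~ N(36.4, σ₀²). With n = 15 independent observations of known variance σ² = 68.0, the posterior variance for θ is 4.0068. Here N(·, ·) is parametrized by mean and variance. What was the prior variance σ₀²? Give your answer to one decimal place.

σ₀² = 34.5

For the Normal–Normal model with known σ², precisions add: τ_n = τ₀ + n/σ².
So 1/σ₀² = 1/4.0068 − 15/68.0 = 0.249576 − 0.220588 = 0.028988.
Hence σ₀² = 1/0.028988 ≈ 34.5.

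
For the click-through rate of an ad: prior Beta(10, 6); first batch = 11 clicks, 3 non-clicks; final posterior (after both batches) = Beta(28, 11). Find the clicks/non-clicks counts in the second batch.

7 clicks and 2 non-clicks

Because Beta–binomial updating is additive in the counts, the combined data contributed (α_post−α_prior, β_post−β_prior) successes and failures.
Total across both batches: 28−10=18 clicks, 11−6=5 non-clicks.
Subtract the first batch: 18−11=7 clicks and 5−3=2 non-clicks.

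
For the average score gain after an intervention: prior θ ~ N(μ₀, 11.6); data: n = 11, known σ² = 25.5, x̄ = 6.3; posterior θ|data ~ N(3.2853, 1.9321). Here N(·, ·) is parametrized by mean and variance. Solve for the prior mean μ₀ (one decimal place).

The posterior mean is a precision-weighted average: μ_n = (τ₀μ₀ + τ_data·x̄)/(τ₀+τ_data), with τ₀=1/σ₀² and τ_data=n/σ².
Here τ₀ = 1/11.6 = 0.086207 and τ_data = 11/25.5 = 0.431373, so τ_n = 0.517580.
Rearranging for μ₀: μ₀ = (μ_n·τ_n − τ_data·x̄)/τ₀ = (3.2853·0.517580 − 0.431373·6.3) / 0.086207 = -1.017244/0.086207 ≈ -11.8.

μ₀ = -11.8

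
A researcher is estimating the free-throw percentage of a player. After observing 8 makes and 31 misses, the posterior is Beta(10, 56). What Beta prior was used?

Beta(2, 25)

A Beta(a, b) prior with s successes and f failures in binomial data gives a Beta(a+s, b+f) posterior.
Subtract the data counts: 10−8=2, 56−31=25.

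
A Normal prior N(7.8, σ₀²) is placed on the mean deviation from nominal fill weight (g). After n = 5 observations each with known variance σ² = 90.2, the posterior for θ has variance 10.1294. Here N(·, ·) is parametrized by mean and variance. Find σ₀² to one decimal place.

σ₀² = 23.1

For the Normal–Normal model with known σ², precisions add: τ_n = τ₀ + n/σ².
So 1/σ₀² = 1/10.1294 − 5/90.2 = 0.098723 − 0.055432 = 0.043291.
Hence σ₀² = 1/0.043291 ≈ 23.1.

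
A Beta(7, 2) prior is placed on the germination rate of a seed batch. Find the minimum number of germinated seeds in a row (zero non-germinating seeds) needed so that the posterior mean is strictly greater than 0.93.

After k germinated seeds and 0 non-germinating seeds the posterior is Beta(7+k, 2), with mean (7+k)/(7+2+k).
Set (7+k)/(9+k) > 0.93 and solve: k > (0.93·9 − 7)/(1 − 0.93) = 19.571.
The smallest integer exceeding 19.571 is 20.

k = 20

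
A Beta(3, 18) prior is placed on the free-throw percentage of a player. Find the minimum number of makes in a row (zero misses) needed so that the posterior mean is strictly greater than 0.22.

After k makes and 0 misses the posterior is Beta(3+k, 18), with mean (3+k)/(3+18+k).
Set (3+k)/(21+k) > 0.22 and solve: k > (0.22·21 − 3)/(1 − 0.22) = 2.077.
The smallest integer exceeding 2.077 is 3.

k = 3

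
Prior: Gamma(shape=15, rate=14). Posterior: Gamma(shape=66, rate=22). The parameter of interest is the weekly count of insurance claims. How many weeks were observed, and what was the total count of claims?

A Gamma(α, β) prior (rate parametrization) on a Poisson rate with n observations summing to S gives posterior Gamma(α+S, β+n).
Matching: Σxᵢ = 66 − 15 = 51 and n = 22 − 14 = 8.

n = 8 weeks with total 51 claims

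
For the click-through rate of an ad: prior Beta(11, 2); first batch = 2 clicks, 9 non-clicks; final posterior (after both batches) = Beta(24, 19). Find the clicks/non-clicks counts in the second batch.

Because Beta–binomial updating is additive in the counts, the combined data contributed (α_post−α_prior, β_post−β_prior) successes and failures.
Total across both batches: 24−11=13 clicks, 19−2=17 non-clicks.
Subtract the first batch: 13−2=11 clicks and 17−9=8 non-clicks.

11 clicks and 8 non-clicks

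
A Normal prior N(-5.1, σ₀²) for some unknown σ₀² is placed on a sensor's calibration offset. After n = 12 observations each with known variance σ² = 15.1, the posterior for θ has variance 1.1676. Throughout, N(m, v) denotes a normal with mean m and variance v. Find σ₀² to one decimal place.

For the Normal–Normal model with known σ², precisions add: τ_n = τ₀ + n/σ².
So 1/σ₀² = 1/1.1676 − 12/15.1 = 0.856458 − 0.794702 = 0.061756.
Hence σ₀² = 1/0.061756 ≈ 16.2.

σ₀² = 16.2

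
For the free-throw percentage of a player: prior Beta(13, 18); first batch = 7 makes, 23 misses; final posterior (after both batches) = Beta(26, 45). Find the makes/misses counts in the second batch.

6 makes and 4 misses

Sequential conjugate updates are equivalent to a single update on the pooled data, so total successes = posterior α − prior α and total failures = posterior β − prior β.
Total across both batches: 26−13=13 makes, 45−18=27 misses.
Subtract the first batch: 13−7=6 makes and 27−23=4 misses.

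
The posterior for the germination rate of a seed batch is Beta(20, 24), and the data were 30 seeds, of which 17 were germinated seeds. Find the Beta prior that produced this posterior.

Beta is conjugate to the binomial likelihood: posterior = Beta(α+s, β+f).
So α = 20 − 17 = 3 and β = 24 − 13 = 11.

Beta(3, 11)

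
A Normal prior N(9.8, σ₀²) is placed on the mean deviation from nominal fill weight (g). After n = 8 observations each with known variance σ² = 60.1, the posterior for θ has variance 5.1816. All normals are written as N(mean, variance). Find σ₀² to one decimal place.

σ₀² = 16.7

For the Normal–Normal model with known σ², precisions add: τ_n = τ₀ + n/σ².
So 1/σ₀² = 1/5.1816 − 8/60.1 = 0.192991 − 0.133111 = 0.059880.
Hence σ₀² = 1/0.059880 ≈ 16.7.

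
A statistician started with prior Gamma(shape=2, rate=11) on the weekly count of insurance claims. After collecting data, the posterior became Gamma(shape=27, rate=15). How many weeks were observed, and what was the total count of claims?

A Gamma(α, β) prior (rate parametrization) on a Poisson rate with n observations summing to S gives posterior Gamma(α+S, β+n).
Matching: Σxᵢ = 27 − 2 = 25 and n = 15 − 11 = 4.

n = 4 weeks with total 25 claims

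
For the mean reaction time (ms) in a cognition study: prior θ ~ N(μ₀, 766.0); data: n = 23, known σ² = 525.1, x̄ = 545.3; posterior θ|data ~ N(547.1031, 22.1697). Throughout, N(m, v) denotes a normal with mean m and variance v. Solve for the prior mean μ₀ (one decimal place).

μ₀ = 607.6

With known observation variance, the Normal–Normal posterior has precision τ_n = τ₀ + n/σ² and mean μ_n = (τ₀μ₀ + (n/σ²)x̄)/τ_n.
Here τ₀ = 1/766.0 = 0.001305 and τ_data = 23/525.1 = 0.043801, so τ_n = 0.045106.
Rearranging for μ₀: μ₀ = (μ_n·τ_n − τ_data·x̄)/τ₀ = (547.1031·0.045106 − 0.043801·545.3) / 0.001305 = 0.792947/0.001305 ≈ 607.6.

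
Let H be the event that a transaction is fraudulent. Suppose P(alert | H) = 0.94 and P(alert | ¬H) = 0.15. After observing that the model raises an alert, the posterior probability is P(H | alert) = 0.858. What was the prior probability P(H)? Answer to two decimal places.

In odds form, posterior odds = prior odds × likelihood ratio, so prior odds = posterior odds ÷ LR.
Posterior odds = 0.858/(1−0.858) = 6.0423. LR = 0.94/0.15 = 6.2667.
Prior odds = 6.0423/6.2667 = 0.9642, so P(H) = 0.9642/(1+0.9642) ≈ 0.49.

P(H) = 0.49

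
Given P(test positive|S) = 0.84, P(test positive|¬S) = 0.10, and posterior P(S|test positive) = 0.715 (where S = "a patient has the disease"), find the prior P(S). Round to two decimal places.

P(S) = 0.23

In odds form, posterior odds = prior odds × likelihood ratio, so prior odds = posterior odds ÷ LR.
Posterior odds = 0.715/(1−0.715) = 2.5088. LR = 0.84/0.10 = 8.4000.
Prior odds = 2.5088/8.4000 = 0.2987, so P(S) = 0.2987/(1+0.2987) ≈ 0.23.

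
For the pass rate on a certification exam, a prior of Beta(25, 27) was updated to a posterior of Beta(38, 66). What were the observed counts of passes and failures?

Under Beta–binomial conjugacy the posterior parameters are (a+s, b+f).
Match parameters: s=38−25=13, f=66−27=39.

13 passes and 39 failures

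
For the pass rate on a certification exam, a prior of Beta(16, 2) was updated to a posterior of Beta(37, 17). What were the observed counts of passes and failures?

Beta is conjugate to the binomial likelihood: posterior = Beta(a+s, b+f).
So s = 37 − 16 = 21 and f = 17 − 2 = 15.

21 passes and 15 failures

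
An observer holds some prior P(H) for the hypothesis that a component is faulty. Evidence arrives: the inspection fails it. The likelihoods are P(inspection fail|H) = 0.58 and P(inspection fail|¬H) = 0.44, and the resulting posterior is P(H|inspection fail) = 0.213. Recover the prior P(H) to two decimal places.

In odds form, posterior odds = prior odds × likelihood ratio, so prior odds = posterior odds ÷ LR.
Posterior odds = 0.213/(1−0.213) = 0.2706. LR = 0.58/0.44 = 1.3182.
Prior odds = 0.2706/1.3182 = 0.2053, so P(H) = 0.2053/(1+0.2053) ≈ 0.17.

P(H) = 0.17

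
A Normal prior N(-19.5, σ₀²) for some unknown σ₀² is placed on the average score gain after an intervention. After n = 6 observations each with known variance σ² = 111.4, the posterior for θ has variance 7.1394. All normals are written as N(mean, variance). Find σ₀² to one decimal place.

σ₀² = 11.6

For the Normal–Normal model with known σ², precisions add: τ_n = τ₀ + n/σ².
So 1/σ₀² = 1/7.1394 − 6/111.4 = 0.140068 − 0.053860 = 0.086208.
Hence σ₀² = 1/0.086208 ≈ 11.6.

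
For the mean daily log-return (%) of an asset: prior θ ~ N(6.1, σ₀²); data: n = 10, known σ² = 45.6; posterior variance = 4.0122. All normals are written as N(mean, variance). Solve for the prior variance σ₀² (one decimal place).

σ₀² = 33.4

For the Normal–Normal model with known σ², precisions add: τ_n = τ₀ + n/σ².
So 1/σ₀² = 1/4.0122 − 10/45.6 = 0.249240 − 0.219298 = 0.029942.
Hence σ₀² = 1/0.029942 ≈ 33.4.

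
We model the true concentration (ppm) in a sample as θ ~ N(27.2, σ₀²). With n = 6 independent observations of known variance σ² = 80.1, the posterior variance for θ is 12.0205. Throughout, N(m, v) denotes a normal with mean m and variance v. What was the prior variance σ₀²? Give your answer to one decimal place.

σ₀² = 120.7

Posterior precision equals prior precision plus data precision: 1/σ_n² = 1/σ₀² + n/σ².
So 1/σ₀² = 1/12.0205 − 6/80.1 = 0.083191 − 0.074906 = 0.008285.
Hence σ₀² = 1/0.008285 ≈ 120.7.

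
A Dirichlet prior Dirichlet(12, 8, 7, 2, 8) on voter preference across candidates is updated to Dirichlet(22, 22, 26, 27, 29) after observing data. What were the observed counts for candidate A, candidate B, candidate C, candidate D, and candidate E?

counts (10, 14, 19, 25, 21)

For a Dirichlet(α) prior with multinomial counts c, the posterior is Dirichlet(α + c) componentwise.
Counts are posterior − prior componentwise: 22−12=10, 22−8=14, 26−7=19, 27−2=25, 29−8=21.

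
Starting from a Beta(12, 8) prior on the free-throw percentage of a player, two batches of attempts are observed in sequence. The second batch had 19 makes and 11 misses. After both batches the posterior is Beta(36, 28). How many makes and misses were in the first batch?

Because Beta–binomial updating is additive in the counts, the combined data contributed (α_post−α_prior, β_post−β_prior) successes and failures.
Total across both batches: 36−12=24 makes, 28−8=20 misses.
Subtract the second batch: 24−19=5 makes and 20−11=9 misses.

5 makes and 9 misses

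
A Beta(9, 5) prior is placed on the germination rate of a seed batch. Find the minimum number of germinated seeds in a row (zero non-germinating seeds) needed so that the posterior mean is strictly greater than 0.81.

k = 13

After k germinated seeds and 0 non-germinating seeds the posterior is Beta(9+k, 5), with mean (9+k)/(9+5+k).
Set (9+k)/(14+k) > 0.81 and solve: k > (0.81·14 − 9)/(1 − 0.81) = 12.316.
The smallest integer exceeding 12.316 is 13.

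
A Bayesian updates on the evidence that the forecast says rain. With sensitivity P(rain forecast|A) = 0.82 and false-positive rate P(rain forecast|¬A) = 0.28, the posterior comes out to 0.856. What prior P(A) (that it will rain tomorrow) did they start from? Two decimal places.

Bayes' rule in odds form gives O(A|E) = O(A)·[P(E|A)/P(E|¬A)], hence O(A) = O(A|E)/LR.
Posterior odds = 0.856/(1−0.856) = 5.9444. LR = 0.82/0.28 = 2.9286.
Prior odds = 5.9444/2.9286 = 2.0298, so P(A) = 2.0298/(1+2.0298) ≈ 0.67.

P(A) = 0.67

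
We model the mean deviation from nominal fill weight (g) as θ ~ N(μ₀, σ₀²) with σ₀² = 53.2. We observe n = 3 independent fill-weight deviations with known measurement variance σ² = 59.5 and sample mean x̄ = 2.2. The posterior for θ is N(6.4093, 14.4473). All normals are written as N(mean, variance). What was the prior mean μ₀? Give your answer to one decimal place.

μ₀ = 17.7

The posterior mean is a precision-weighted average: μ_n = (τ₀μ₀ + τ_data·x̄)/(τ₀+τ_data), with τ₀=1/σ₀² and τ_data=n/σ².
Here τ₀ = 1/53.2 = 0.018797 and τ_data = 3/59.5 = 0.050420, so τ_n = 0.069217.
Rearranging for μ₀: μ₀ = (μ_n·τ_n − τ_data·x̄)/τ₀ = (6.4093·0.069217 − 0.050420·2.2) / 0.018797 = 0.332709/0.018797 ≈ 17.7.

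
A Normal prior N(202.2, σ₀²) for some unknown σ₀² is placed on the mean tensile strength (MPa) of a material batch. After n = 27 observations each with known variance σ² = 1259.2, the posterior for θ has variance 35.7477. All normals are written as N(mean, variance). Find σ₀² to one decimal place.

For the Normal–Normal model with known σ², precisions add: τ_n = τ₀ + n/σ².
So 1/σ₀² = 1/35.7477 − 27/1259.2 = 0.027974 − 0.021442 = 0.006532.
Hence σ₀² = 1/0.006532 ≈ 153.1.

σ₀² = 153.1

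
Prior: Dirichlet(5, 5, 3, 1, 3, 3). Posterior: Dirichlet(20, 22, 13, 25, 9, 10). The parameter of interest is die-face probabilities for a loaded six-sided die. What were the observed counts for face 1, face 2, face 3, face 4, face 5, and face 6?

counts (15, 17, 10, 24, 6, 7)

For a Dirichlet(α) prior with multinomial counts c, the posterior is Dirichlet(α + c) componentwise.
Counts are posterior − prior componentwise: 20−5=15, 22−5=17, 13−3=10, 25−1=24, 9−3=6, 10−3=7.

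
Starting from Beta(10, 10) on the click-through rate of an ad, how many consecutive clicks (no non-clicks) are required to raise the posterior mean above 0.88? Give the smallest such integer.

After k clicks and 0 non-clicks the posterior is Beta(10+k, 10), with mean (10+k)/(10+10+k).
Set (10+k)/(20+k) > 0.88 and solve: k > (0.88·20 − 10)/(1 − 0.88) = 63.333.
The smallest integer exceeding 63.333 is 64.

k = 64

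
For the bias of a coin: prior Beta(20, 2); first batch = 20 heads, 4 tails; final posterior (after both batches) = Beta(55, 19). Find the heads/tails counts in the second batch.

15 heads and 13 tails

Because Beta–binomial updating is additive in the counts, the combined data contributed (α_post−α_prior, β_post−β_prior) successes and failures.
Total across both batches: 55−20=35 heads, 19−2=17 tails.
Subtract the first batch: 35−20=15 heads and 17−4=13 tails.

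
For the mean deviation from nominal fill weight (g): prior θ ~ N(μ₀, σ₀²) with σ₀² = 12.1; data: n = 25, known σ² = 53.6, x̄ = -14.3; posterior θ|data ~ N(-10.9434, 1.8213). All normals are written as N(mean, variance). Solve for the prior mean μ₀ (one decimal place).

μ₀ = 8.0

With known observation variance, the Normal–Normal posterior has precision τ_n = τ₀ + n/σ² and mean μ_n = (τ₀μ₀ + (n/σ²)x̄)/τ_n.
Here τ₀ = 1/12.1 = 0.082645 and τ_data = 25/53.6 = 0.466418, so τ_n = 0.549063.
Rearranging for μ₀: μ₀ = (μ_n·τ_n − τ_data·x̄)/τ₀ = (-10.9434·0.549063 − 0.466418·-14.3) / 0.082645 = 0.661161/0.082645 ≈ 8.0.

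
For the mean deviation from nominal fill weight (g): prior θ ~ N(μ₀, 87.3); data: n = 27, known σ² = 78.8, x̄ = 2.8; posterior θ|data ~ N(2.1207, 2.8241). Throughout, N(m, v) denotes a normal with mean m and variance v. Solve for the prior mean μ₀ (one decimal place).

The posterior mean is a precision-weighted average: μ_n = (τ₀μ₀ + τ_data·x̄)/(τ₀+τ_data), with τ₀=1/σ₀² and τ_data=n/σ².
Here τ₀ = 1/87.3 = 0.011455 and τ_data = 27/78.8 = 0.342640, so τ_n = 0.354095.
Rearranging for μ₀: μ₀ = (μ_n·τ_n − τ_data·x̄)/τ₀ = (2.1207·0.354095 − 0.342640·2.8) / 0.011455 = -0.208463/0.011455 ≈ -18.2.

μ₀ = -18.2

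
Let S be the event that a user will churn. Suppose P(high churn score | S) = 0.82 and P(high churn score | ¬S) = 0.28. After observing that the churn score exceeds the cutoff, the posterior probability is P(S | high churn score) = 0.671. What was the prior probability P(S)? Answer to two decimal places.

P(S) = 0.41

Bayes' rule in odds form gives O(S|E) = O(S)·[P(E|S)/P(E|¬S)], hence O(S) = O(S|E)/LR.
Posterior odds = 0.671/(1−0.671) = 2.0395. LR = 0.82/0.28 = 2.9286.
Prior odds = 2.0395/2.9286 = 0.6964, so P(S) = 0.6964/(1+0.6964) ≈ 0.41.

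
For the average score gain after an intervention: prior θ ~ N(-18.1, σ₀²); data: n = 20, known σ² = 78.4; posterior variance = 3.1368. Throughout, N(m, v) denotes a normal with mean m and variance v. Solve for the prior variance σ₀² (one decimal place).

Posterior precision equals prior precision plus data precision: 1/σ_n² = 1/σ₀² + n/σ².
So 1/σ₀² = 1/3.1368 − 20/78.4 = 0.318796 − 0.255102 = 0.063694.
Hence σ₀² = 1/0.063694 ≈ 15.7.

σ₀² = 15.7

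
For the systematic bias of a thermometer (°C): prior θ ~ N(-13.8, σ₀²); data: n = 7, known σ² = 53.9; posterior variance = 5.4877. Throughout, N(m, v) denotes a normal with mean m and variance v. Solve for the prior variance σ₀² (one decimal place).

σ₀² = 19.1

For the Normal–Normal model with known σ², precisions add: τ_n = τ₀ + n/σ².
So 1/σ₀² = 1/5.4877 − 7/53.9 = 0.182226 − 0.129870 = 0.052356.
Hence σ₀² = 1/0.052356 ≈ 19.1.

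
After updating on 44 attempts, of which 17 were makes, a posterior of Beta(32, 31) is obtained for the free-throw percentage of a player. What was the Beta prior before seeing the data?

Beta(15, 4)

Beta is conjugate to the binomial likelihood: posterior = Beta(α+s, β+f).
Subtract the data counts: 32−17=15, 31−27=4.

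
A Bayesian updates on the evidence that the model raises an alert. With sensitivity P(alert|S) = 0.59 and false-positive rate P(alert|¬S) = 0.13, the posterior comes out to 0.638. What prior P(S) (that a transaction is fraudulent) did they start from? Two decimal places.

In odds form, posterior odds = prior odds × likelihood ratio, so prior odds = posterior odds ÷ LR.
Posterior odds = 0.638/(1−0.638) = 1.7624. LR = 0.59/0.13 = 4.5385.
Prior odds = 1.7624/4.5385 = 0.3883, so P(S) = 0.3883/(1+0.3883) ≈ 0.28.

P(S) = 0.28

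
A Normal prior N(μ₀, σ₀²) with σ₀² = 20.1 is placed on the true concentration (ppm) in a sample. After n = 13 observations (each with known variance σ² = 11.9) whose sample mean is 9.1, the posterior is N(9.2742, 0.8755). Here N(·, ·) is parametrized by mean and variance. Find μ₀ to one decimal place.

μ₀ = 13.1

The posterior mean is a precision-weighted average: μ_n = (τ₀μ₀ + τ_data·x̄)/(τ₀+τ_data), with τ₀=1/σ₀² and τ_data=n/σ².
Here τ₀ = 1/20.1 = 0.049751 and τ_data = 13/11.9 = 1.092437, so τ_n = 1.142188.
Rearranging for μ₀: μ₀ = (μ_n·τ_n − τ_data·x̄)/τ₀ = (9.2742·1.142188 − 1.092437·9.1) / 0.049751 = 0.651703/0.049751 ≈ 13.1.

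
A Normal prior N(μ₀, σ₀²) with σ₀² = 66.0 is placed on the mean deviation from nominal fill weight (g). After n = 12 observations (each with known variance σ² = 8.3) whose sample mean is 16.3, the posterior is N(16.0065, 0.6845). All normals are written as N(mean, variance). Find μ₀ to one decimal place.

The posterior mean is a precision-weighted average: μ_n = (τ₀μ₀ + τ_data·x̄)/(τ₀+τ_data), with τ₀=1/σ₀² and τ_data=n/σ².
Here τ₀ = 1/66.0 = 0.015152 and τ_data = 12/8.3 = 1.445783, so τ_n = 1.460935.
Rearranging for μ₀: μ₀ = (μ_n·τ_n − τ_data·x̄)/τ₀ = (16.0065·1.460935 − 1.445783·16.3) / 0.015152 = -0.181807/0.015152 ≈ -12.0.

μ₀ = -12.0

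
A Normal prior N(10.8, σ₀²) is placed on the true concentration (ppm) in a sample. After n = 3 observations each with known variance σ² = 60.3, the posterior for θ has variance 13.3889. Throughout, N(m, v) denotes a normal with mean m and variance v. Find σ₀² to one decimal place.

For the Normal–Normal model with known σ², precisions add: τ_n = τ₀ + n/σ².
So 1/σ₀² = 1/13.3889 − 3/60.3 = 0.074689 − 0.049751 = 0.024938.
Hence σ₀² = 1/0.024938 ≈ 40.1.

σ₀² = 40.1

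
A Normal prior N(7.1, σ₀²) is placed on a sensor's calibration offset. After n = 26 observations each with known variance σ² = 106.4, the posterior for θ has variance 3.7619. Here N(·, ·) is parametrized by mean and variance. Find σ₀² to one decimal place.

Posterior precision equals prior precision plus data precision: 1/σ_n² = 1/σ₀² + n/σ².
So 1/σ₀² = 1/3.7619 − 26/106.4 = 0.265823 − 0.244361 = 0.021462.
Hence σ₀² = 1/0.021462 ≈ 46.6.

σ₀² = 46.6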